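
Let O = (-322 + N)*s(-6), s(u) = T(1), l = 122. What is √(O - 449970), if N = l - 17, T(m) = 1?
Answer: I*√450187 ≈ 670.96*I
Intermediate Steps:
s(u) = 1
N = 105 (N = 122 - 17 = 105)
O = -217 (O = (-322 + 105)*1 = -217*1 = -217)
√(O - 449970) = √(-217 - 449970) = √(-450187) = I*√450187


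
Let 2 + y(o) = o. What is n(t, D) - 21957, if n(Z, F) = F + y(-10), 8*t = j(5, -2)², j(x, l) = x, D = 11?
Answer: -21958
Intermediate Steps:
y(o) = -2 + o
t = 25/8 (t = (⅛)*5² = (⅛)*25 = 25/8 ≈ 3.1250)
n(Z, F) = -12 + F (n(Z, F) = F + (-2 - 10) = F - 12 = -12 + F)
n(t, D) - 21957 = (-12 + 11) - 21957 = -1 - 21957 = -21958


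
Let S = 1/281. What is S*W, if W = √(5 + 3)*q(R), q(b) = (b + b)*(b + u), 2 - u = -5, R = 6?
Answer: 312*√2/281 ≈ 1.5702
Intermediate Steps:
u = 7 (u = 2 - 1*(-5) = 2 + 5 = 7)
S = 1/281 ≈ 0.0035587
q(b) = 2*b*(7 + b) (q(b) = (b + b)*(b + 7) = (2*b)*(7 + b) = 2*b*(7 + b))
W = 312*√2 (W = √(5 + 3)*(2*6*(7 + 6)) = √8*(2*6*13) = (2*√2)*156 = 312*√2 ≈ 441.23)
S*W = (312*√2)/281 = 312*√2/281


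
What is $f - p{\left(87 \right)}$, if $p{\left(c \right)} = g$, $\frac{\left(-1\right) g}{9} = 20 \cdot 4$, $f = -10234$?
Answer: $-9514$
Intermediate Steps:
$g = -720$ ($g = - 9 \cdot 20 \cdot 4 = \left(-9\right) 80 = -720$)
$p{\left(c \right)} = -720$
$f - p{\left(87 \right)} = -10234 - -720 = -10234 + 720 = -9514$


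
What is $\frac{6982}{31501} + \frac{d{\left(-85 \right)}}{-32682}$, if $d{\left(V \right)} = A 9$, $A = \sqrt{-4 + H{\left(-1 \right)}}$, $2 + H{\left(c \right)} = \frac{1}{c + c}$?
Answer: $\frac{6982}{31501} - \frac{3 i \sqrt{26}}{21788} \approx 0.22164 - 0.00070209 i$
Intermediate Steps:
$H{\left(c \right)} = -2 + \frac{1}{2 c}$ ($H{\left(c \right)} = -2 + \frac{1}{c + c} = -2 + \frac{1}{2 c}$)
$A = \frac{i \sqrt{26}}{2}$ ($A = \sqrt{-4 - \left(2 - \frac{1}{2 \left(-1\right)}\right)} = \sqrt{-4 + \left(-2 + \frac{1}{2} \left(-1\right)\right)} = \sqrt{-4 - \frac{5}{2}} = \sqrt{- \frac{13}{2}} = \frac{i \sqrt{26}}{2} \approx 2.5495 i$)
$d{\left(V \right)} = \frac{9 i \sqrt{26}}{2}$ ($d{\left(V \right)} = \frac{i \sqrt{26}}{2} \cdot 9 = \frac{9 i \sqrt{26}}{2}$)
$\frac{6982}{31501} + \frac{d{\left(-85 \right)}}{-32682} = \frac{6982}{31501} + \frac{\frac{9}{2} i \sqrt{26}}{-32682} = 6982 \cdot \frac{1}{31501} + \frac{9 i \sqrt{26}}{2} \left(- \frac{1}{32682}\right) = \frac{6982}{31501} - \frac{3 i \sqrt{26}}{21788}$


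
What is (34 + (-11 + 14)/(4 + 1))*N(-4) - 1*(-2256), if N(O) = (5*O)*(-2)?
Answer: 3640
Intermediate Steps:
N(O) = -10*O
(34 + (-11 + 14)/(4 + 1))*N(-4) - 1*(-2256) = (34 + (-11 + 14)/(4 + 1))*(-10*(-4)) - 1*(-2256) = (34 + 3/5)*40 + 2256 = (173/5)*40 + 2256 = 1384 + 2256 = 3640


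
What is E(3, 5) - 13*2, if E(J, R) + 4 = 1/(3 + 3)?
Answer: -179/6 ≈ -29.833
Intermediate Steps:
E(J, R) = -23/6 (E(J, R) = -4 + 1/(3 + 3) = -4 + 1/6 = -4 + ⅙ = -23/6)
E(3, 5) - 13*2 = -23/6 - 13*2 = -23/6 - 26 = -179/6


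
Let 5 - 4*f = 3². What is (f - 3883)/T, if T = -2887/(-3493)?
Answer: -13566812/2887 ≈ -4699.3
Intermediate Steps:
f = -1 (f = 5/4 - ¼*3² = 5/4 - ¼*9 = 5/4 - 9/4 = -1)
T = 2887/3493 (T = -2887*(-1/3493) = 2887/3493 ≈ 0.82651)
(f - 3883)/T = (-1 - 3883)/(2887/3493) = -3884*3493/2887 = -13566812/2887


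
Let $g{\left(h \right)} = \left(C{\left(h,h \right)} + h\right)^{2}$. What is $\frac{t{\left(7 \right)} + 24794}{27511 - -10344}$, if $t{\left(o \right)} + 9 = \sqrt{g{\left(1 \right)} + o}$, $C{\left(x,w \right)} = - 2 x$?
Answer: $\frac{4957}{7571} + \frac{2 \sqrt{2}}{37855} \approx 0.65481$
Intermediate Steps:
$g{\left(h \right)} = h^{2}$ ($g{\left(h \right)} = \left(- 2 h + h\right)^{2} = \left(- h\right)^{2} = h^{2}$)
$t{\left(o \right)} = -9 + \sqrt{1 + o}$ ($t{\left(o \right)} = -9 + \sqrt{1^{2} + o} = -9 + \sqrt{1 + o}$)
$\frac{t{\left(7 \right)} + 24794}{27511 - -10344} = \frac{\left(-9 + \sqrt{1 + 7}\right) + 24794}{27511 - -10344} = \frac{\left(-9 + \sqrt{8}\right) + 24794}{27511 + \left(-942 + 11286\right)} = \frac{\left(-9 + 2 \sqrt{2}\right) + 24794}{27511 + 10344} = \frac{24785 + 2 \sqrt{2}}{37855} = \left(24785 + 2 \sqrt{2}\right) \frac{1}{37855} = \frac{4957}{7571} + \frac{2 \sqrt{2}}{37855}$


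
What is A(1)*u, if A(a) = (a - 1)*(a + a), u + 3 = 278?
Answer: 0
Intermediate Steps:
u = 275 (u = -3 + 278 = 275)
A(a) = 2*a*(-1 + a) (A(a) = (-1 + a)*(2*a) = 2*a*(-1 + a))
A(1)*u = (2*1*(-1 + 1))*275 = (2*1*0)*275 = 0*275 = 0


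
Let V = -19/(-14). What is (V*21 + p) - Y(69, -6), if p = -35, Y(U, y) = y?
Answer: -½ ≈ -0.50000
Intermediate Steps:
V = 19/14 (V = -19*(-1/14) = 19/14 ≈ 1.3571)
(V*21 + p) - Y(69, -6) = ((19/14)*21 - 35) - 1*(-6) = (57/2 - 35) + 6 = -13/2 + 6 = -½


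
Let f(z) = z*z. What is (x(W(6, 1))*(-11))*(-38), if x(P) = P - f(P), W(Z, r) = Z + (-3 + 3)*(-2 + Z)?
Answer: -12540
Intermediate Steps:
f(z) = z²
W(Z, r) = Z (W(Z, r) = Z + 0*(-2 + Z) = Z + 0 = Z)
x(P) = P - P²
(x(W(6, 1))*(-11))*(-38) = ((6*(1 - 1*6))*(-11))*(-38) = ((6*(1 - 6))*(-11))*(-38) = ((6*(-5))*(-11))*(-38) = -30*(-11)*(-38) = 330*(-38) = -12540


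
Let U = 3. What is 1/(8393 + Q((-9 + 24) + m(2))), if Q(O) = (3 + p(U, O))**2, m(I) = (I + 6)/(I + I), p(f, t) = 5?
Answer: 1/8457 ≈ 0.00011825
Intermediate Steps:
m(I) = (6 + I)/(2*I) (m(I) = (6 + I)/((2*I)) = (6 + I)*(1/(2*I)) = (6 + I)/(2*I))
Q(O) = 64 (Q(O) = (3 + 5)**2 = 8**2 = 64)
1/(8393 + Q((-9 + 24) + m(2))) = 1/(8393 + 64) = 1/8457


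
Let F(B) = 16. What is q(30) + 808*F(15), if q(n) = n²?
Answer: 13828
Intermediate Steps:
q(30) + 808*F(15) = 30² + 808*16 = 900 + 12928 = 13828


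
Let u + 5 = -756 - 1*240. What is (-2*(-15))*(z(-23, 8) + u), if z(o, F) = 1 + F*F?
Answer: -28080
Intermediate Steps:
z(o, F) = 1 + F²
u = -1001 (u = -5 + (-756 - 1*240) = -5 + (-756 - 240) = -5 - 996 = -1001)
(-2*(-15))*(z(-23, 8) + u) = (-2*(-15))*((1 + 8²) - 1001) = 30*((1 + 64) - 1001) = 30*(65 - 1001) = 30*(-936) = -28080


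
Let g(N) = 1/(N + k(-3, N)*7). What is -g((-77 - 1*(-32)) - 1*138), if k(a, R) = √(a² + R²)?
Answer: -61/535971 - 7*√3722/535971 ≈ -0.00091060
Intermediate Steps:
k(a, R) = √(R² + a²)
g(N) = 1/(N + 7*√(9 + N²)) (g(N) = 1/(N + √(N² + (-3)²)*7) = 1/(N + √(N² + 9)*7) = 1/(N + √(9 + N²)*7) = 1/(N + 7*√(9 + N²)))
-g((-77 - 1*(-32)) - 1*138) = -1/(((-77 - 1*(-32)) - 1*138) + 7*√(9 + ((-77 - 1*(-32)) - 1*138)²)) = -1/(((-77 + 32) - 138) + 7*√(9 + ((-77 + 32) - 138)²)) = -1/((-45 - 138) + 7*√(9 + (-45 - 138)²)) = -1/(-183 + 7*√(9 + (-183)²)) = -1/(-183 + 7*√(9 + 33489)) = -1/(-183 + 7*√33498) = -1/(-183 + 7*(3*√3722)) = -1/(-183 + 21*√3722)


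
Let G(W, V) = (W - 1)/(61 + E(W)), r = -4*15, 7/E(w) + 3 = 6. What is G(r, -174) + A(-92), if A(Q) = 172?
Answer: 32497/190 ≈ 171.04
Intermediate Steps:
E(w) = 7/3 (E(w) = 7/(-3 + 6) = 7/3)
r = -60
G(W, V) = -3/190 + 3*W/190 (G(W, V) = (W - 1)/(61 + 7/3) = (-1 + W)/(190/3) = (-1 + W)*(3/190) = -3/190 + 3*W/190)
G(r, -174) + A(-92) = (-3/190 + (3/190)*(-60)) + 172 = (-3/190 - 18/19) + 172 = -183/190 + 172 = 32497/190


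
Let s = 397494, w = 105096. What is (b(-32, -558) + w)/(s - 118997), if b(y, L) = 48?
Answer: 105144/278497 ≈ 0.37754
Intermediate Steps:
(b(-32, -558) + w)/(s - 118997) = (48 + 105096)/(397494 - 118997) = 105144/278497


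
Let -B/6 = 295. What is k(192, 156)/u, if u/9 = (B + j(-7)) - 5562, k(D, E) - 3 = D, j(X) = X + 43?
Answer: -65/21888 ≈ -0.0029697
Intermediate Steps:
j(X) = 43 + X
B = -1770 (B = -6*295 = -1770)
k(D, E) = 3 + D
u = -65664 (u = 9*((-1770 + (43 - 7)) - 5562) = 9*((-1770 + 36) - 5562) = 9*(-1734 - 5562) = 9*(-7296) = -65664)
k(192, 156)/u = (3 + 192)/(-65664) = 195*(-1/65664) = -65/21888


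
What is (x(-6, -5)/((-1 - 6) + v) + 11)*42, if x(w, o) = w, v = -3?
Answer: 2436/5 ≈ 487.20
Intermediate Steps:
(x(-6, -5)/((-1 - 6) + v) + 11)*42 = (-6/((-1 - 6) - 3) + 11)*42 = (-6/(-7 - 3) + 11)*42 = (-6/(-10) + 11)*42 = (-6*(-⅒) + 11)*42 = (⅗ + 11)*42 = (58/5)*42 = 2436/5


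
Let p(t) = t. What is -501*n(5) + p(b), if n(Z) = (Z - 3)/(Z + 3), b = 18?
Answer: -429/4 ≈ -107.25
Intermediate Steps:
n(Z) = (-3 + Z)/(3 + Z)
-501*n(5) + p(b) = -501*(-3 + 5)/(3 + 5) + 18 = -501*2/8 + 18 = -501*¼ + 18 = -501/4 + 18 = -429/4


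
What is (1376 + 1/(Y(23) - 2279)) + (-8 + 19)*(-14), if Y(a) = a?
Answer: 2756831/2256 ≈ 1222.0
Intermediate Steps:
(1376 + 1/(Y(23) - 2279)) + (-8 + 19)*(-14) = (1376 + 1/(23 - 2279)) + (-8 + 19)*(-14) = (1376 + 1/(-2256)) + 11*(-14) = (1376 - 1/2256) - 154 = 3104255/2256 - 154 = 2756831/2256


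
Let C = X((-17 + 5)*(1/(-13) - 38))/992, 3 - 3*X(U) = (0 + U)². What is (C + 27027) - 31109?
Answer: -696100167/167648 ≈ -4152.2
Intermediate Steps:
X(U) = 1 - U²/3 (X(U) = 1 - (0 + U)²/3 = 1 - U²/3)
C = -11761031/167648 (C = (1 - (-17 + 5)²*(1/(-13) - 38)²/3)/992 = (1 - 144*(-1/13 - 38)²/3)*(1/992) = (1 - (-12*(-495/13))²/3)*(1/992) = (1 - (5940/13)²/3)*(1/992) = (1 - ⅓*35283600/169)*(1/992) = (1 - 11761200/169)*(1/992) = -11761031/169*1/992 = -11761031/167648 ≈ -70.153)
(C + 27027) - 31109 = (-11761031/167648 + 27027) - 31109 = 4519261465/167648 - 31109 = -696100167/167648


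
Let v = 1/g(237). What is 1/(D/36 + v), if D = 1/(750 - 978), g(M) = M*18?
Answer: 648432/73 ≈ 8882.6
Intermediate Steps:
g(M) = 18*M
D = -1/228 (D = 1/(-228) = -1/228 ≈ -0.0043860)
v = 1/4266 (v = 1/(18*237) = 1/4266 ≈ 0.00023441)
1/(D/36 + v) = 1/(-1/228/36 + 1/4266) = 1/(-1/228*1/36 + 1/4266) = 1/(-1/8208 + 1/4266) = 1/(73/648432) = 648432/73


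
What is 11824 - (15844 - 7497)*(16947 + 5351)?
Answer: -186109582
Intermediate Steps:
11824 - (15844 - 7497)*(16947 + 5351) = 11824 - 8347*22298 = 11824 - 1*186121406 = 11824 - 186121406 = -186109582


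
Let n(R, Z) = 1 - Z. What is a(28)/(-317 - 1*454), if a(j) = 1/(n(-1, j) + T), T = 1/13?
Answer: 13/269850 ≈ 4.8175e-5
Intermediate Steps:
T = 1/13 ≈ 0.076923
a(j) = 1/(14/13 - j) (a(j) = 1/((1 - j) + 1/13) = 1/(14/13 - j))
a(28)/(-317 - 1*454) = (-13/(-14 + 13*28))/(-317 - 1*454) = (-13/(-14 + 364))/(-317 - 454) = -13/350/(-771) = -13*1/350*(-1/771) = -13/350*(-1/771) = 13/269850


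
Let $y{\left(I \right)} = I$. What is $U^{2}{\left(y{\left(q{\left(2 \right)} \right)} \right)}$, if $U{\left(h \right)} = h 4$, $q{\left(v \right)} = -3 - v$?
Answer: $400$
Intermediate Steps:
$U{\left(h \right)} = 4 h$
$U^{2}{\left(y{\left(q{\left(2 \right)} \right)} \right)} = \left(4 \left(-3 - 2\right)\right)^{2} = \left(4 \left(-5\right)\right)^{2} = \left(-20\right)^{2} = 400$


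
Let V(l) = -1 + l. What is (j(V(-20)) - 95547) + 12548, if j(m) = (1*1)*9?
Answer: -82990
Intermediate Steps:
j(m) = 9 (j(m) = 1*9 = 9)
(j(V(-20)) - 95547) + 12548 = (9 - 95547) + 12548 = -95538 + 12548 = -82990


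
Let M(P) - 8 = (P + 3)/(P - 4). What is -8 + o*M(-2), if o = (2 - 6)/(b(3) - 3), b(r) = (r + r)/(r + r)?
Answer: 23/3 ≈ 7.6667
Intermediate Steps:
b(r) = 1 (b(r) = (2*r)/((2*r)) = (2*r)*(1/(2*r)) = 1)
M(P) = 8 + (3 + P)/(-4 + P) (M(P) = 8 + (P + 3)/(P - 4) = 8 + (3 + P)/(-4 + P))
o = 2 (o = (2 - 6)/(1 - 3) = -4/(-2) = -4*(-½) = 2)
-8 + o*M(-2) = -8 + 2*((-29 + 9*(-2))/(-4 - 2)) = -8 + 2*((-29 - 18)/(-6)) = -8 + 2*(-⅙*(-47)) = -8 + 2*(47/6) = -8 + 47/3 = 23/3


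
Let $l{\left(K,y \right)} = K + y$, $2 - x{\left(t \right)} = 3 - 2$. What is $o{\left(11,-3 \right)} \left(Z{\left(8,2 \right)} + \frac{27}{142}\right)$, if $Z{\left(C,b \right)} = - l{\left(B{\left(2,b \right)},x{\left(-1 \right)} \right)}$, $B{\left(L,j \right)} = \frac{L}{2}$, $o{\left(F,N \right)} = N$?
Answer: $\frac{771}{142} \approx 5.4296$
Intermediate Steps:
$B{\left(L,j \right)} = \frac{L}{2}$ ($B{\left(L,j \right)} = L \frac{1}{2} = \frac{L}{2}$)
$x{\left(t \right)} = 1$ ($x{\left(t \right)} = 2 - \left(3 - 2\right) = 2 - 1 = 1$)
$Z{\left(C,b \right)} = -2$ ($Z{\left(C,b \right)} = - (\frac{1}{2} \cdot 2 + 1) = - (1 + 1) = \left(-1\right) 2 = -2$)
$o{\left(11,-3 \right)} \left(Z{\left(8,2 \right)} + \frac{27}{142}\right) = - 3 \left(-2 + \frac{27}{142}\right) = \left(-3\right) \left(- \frac{257}{142}\right) = \frac{771}{142}$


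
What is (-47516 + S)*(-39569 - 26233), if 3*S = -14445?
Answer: 3443484462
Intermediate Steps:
S = -4815 (S = (⅓)*(-14445) = -4815)
(-47516 + S)*(-39569 - 26233) = (-47516 - 4815)*(-39569 - 26233) = -52331*(-65802) = 3443484462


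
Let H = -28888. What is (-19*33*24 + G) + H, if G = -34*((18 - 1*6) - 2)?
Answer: -44276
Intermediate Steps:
G = -340 (G = -34*((18 - 6) - 2) = -34*(12 - 2) = -34*10 = -340)
(-19*33*24 + G) + H = (-19*33*24 - 340) - 28888 = (-627*24 - 340) - 28888 = (-15048 - 340) - 28888 = -15388 - 28888 = -44276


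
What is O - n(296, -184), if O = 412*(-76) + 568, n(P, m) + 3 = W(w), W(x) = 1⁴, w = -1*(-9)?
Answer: -30742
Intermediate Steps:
w = 9
W(x) = 1
n(P, m) = -2 (n(P, m) = -3 + 1 = -2)
O = -30744 (O = -31312 + 568 = -30744)
O - n(296, -184) = -30744 - 1*(-2) = -30744 + 2 = -30742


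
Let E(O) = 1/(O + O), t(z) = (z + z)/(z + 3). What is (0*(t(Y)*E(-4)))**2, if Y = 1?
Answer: 0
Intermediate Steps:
t(z) = 2*z/(3 + z) (t(z) = (2*z)/(3 + z) = 2*z/(3 + z))
E(O) = 1/(2*O)
(0*(t(Y)*E(-4)))**2 = (0*((2*1/(3 + 1))*((1/2)/(-4))))**2 = (0*((2*1/4)*((1/2)*(-1/4))))**2 = (0*((2*1*(1/4))*(-1/8)))**2 = (0*((1/2)*(-1/8)))**2 = (0*(-1/16))**2 = 0**2 = 0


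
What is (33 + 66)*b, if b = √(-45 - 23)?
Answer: 198*I*√17 ≈ 816.38*I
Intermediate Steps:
b = 2*I*√17 (b = √(-68) = 2*I*√17 ≈ 8.2462*I)
(33 + 66)*b = (33 + 66)*(2*I*√17) = 99*(2*I*√17) = 198*I*√17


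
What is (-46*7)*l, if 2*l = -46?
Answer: 7406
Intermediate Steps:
l = -23 (l = (½)*(-46) = -23)
(-46*7)*l = -46*7*(-23) = -322*(-23) = 7406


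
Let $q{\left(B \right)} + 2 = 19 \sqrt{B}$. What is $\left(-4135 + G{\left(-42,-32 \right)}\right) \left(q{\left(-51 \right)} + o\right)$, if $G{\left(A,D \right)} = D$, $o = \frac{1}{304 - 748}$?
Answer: $\frac{1234821}{148} - 79173 i \sqrt{51} \approx 8343.4 - 5.6541 \cdot 10^{5} i$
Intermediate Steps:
$o = - \frac{1}{444}$ ($o = \frac{1}{-444} = - \frac{1}{444} \approx -0.0022523$)
$q{\left(B \right)} = -2 + 19 \sqrt{B}$
$\left(-4135 + G{\left(-42,-32 \right)}\right) \left(q{\left(-51 \right)} + o\right) = \left(-4135 - 32\right) \left(\left(-2 + 19 \sqrt{-51}\right) - \frac{1}{444}\right) = - 4167 \left(\left(-2 + 19 i \sqrt{51}\right) - \frac{1}{444}\right) = - 4167 \left(- \frac{889}{444} + 19 i \sqrt{51}\right) = \frac{1234821}{148} - 79173 i \sqrt{51}$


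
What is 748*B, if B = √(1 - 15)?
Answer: 748*I*√14 ≈ 2798.8*I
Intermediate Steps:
B = I*√14 (B = √(-14) = I*√14 ≈ 3.7417*I)
748*B = 748*(I*√14) = 748*I*√14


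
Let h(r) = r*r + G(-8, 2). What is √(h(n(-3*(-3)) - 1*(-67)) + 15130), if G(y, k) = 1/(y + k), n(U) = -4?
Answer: √687558/6 ≈ 138.20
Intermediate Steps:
G(y, k) = 1/(k + y)
h(r) = -⅙ + r² (h(r) = r*r + 1/(2 - 8) = r² + 1/(-6) = r² - ⅙ = -⅙ + r²)
√(h(n(-3*(-3)) - 1*(-67)) + 15130) = √((-⅙ + (-4 - 1*(-67))²) + 15130) = √((-⅙ + (-4 + 67)²) + 15130) = √((-⅙ + 63²) + 15130) = √((-⅙ + 3969) + 15130) = √(23813/6 + 15130) = √(114593/6) = √687558/6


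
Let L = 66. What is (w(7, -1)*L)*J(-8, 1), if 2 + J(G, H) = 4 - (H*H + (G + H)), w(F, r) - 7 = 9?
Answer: 8448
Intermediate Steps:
w(F, r) = 16 (w(F, r) = 7 + 9 = 16)
J(G, H) = 2 - G - H - H² (J(G, H) = -2 + (4 - (H*H + (G + H))) = -2 + (4 - (H² + (G + H))) = -2 + (4 - (G + H + H²)) = -2 + (4 + (-G - H - H²)) = -2 + (4 - G - H - H²) = 2 - G - H - H²)
(w(7, -1)*L)*J(-8, 1) = (16*66)*(2 - 1*(-8) - 1*1 - 1*1²) = 1056*(2 + 8 - 1 - 1*1) = 1056*(2 + 8 - 1 - 1) = 1056*8 = 8448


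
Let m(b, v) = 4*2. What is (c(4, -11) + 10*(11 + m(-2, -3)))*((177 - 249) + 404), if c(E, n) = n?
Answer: 59428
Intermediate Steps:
m(b, v) = 8
(c(4, -11) + 10*(11 + m(-2, -3)))*((177 - 249) + 404) = (-11 + 10*(11 + 8))*((177 - 249) + 404) = (-11 + 10*19)*(-72 + 404) = (-11 + 190)*332 = 179*332 = 59428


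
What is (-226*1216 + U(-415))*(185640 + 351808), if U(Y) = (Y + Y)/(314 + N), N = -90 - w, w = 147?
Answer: -11373292918576/77 ≈ -1.4771e+11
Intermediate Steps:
N = -237 (N = -90 - 1*147 = -90 - 147 = -237)
U(Y) = 2*Y/77 (U(Y) = (Y + Y)/(314 - 237) = (2*Y)/77 = (2*Y)*(1/77) = 2*Y/77)
(-226*1216 + U(-415))*(185640 + 351808) = (-226*1216 + (2/77)*(-415))*(185640 + 351808) = (-274816 - 830/77)*537448 = -21161662/77*537448 = -11373292918576/77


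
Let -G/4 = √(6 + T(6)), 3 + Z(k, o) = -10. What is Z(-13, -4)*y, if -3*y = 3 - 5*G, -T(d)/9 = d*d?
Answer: 13 + 260*I*√318/3 ≈ 13.0 + 1545.5*I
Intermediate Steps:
Z(k, o) = -13 (Z(k, o) = -3 - 10 = -13)
T(d) = -9*d² (T(d) = -9*d*d = -9*d²)
G = -4*I*√318 (G = -4*√(6 - 9*6²) = -4*√(6 - 9*36) = -4*√(6 - 324) = -4*I*√318 ≈ -71.33*I)
y = -1 - 20*I*√318/3 (y = -(3 - (-20)*I*√318)/3 = -(3 + 20*I*√318)/3 = -1 - 20*I*√318/3 ≈ -1.0 - 118.88*I)
Z(-13, -4)*y = -13*(-1 - 20*I*√318/3) = 13 + 260*I*√318/3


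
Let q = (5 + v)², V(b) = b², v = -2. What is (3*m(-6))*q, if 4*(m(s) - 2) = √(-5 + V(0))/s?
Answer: 54 - 9*I*√5/8 ≈ 54.0 - 2.5156*I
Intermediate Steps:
q = 9 (q = (5 - 2)² = 3² = 9)
m(s) = 2 + I*√5/(4*s) (m(s) = 2 + (√(-5 + 0²)/s)/4 = 2 + (√(-5 + 0)/s)/4 = 2 + (√(-5)/s)/4 = 2 + ((I*√5)/s)/4 = 2 + (I*√5/s)/4 = 2 + I*√5/(4*s))
(3*m(-6))*q = (3*(2 + (¼)*I*√5/(-6)))*9 = (3*(2 + (¼)*I*√5*(-⅙)))*9 = (3*(2 - I*√5/24))*9 = (6 - I*√5/8)*9 = 54 - 9*I*√5/8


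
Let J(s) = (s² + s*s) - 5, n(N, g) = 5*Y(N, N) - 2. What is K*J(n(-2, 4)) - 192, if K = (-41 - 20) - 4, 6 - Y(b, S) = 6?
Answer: -387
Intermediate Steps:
Y(b, S) = 0 (Y(b, S) = 6 - 1*6 = 6 - 6 = 0)
K = -65 (K = -61 - 4 = -65)
n(N, g) = -2 (n(N, g) = 5*0 - 2 = 0 - 2 = -2)
J(s) = -5 + 2*s² (J(s) = (s² + s²) - 5 = 2*s² - 5 = -5 + 2*s²)
K*J(n(-2, 4)) - 192 = -65*(-5 + 2*(-2)²) - 192 = -65*(-5 + 2*4) - 192 = -65*(-5 + 8) - 192 = -65*3 - 192 = -195 - 192 = -387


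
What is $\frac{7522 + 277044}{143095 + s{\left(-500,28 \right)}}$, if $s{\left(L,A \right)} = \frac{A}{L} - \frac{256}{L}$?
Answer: $\frac{17785375}{8943466} \approx 1.9886$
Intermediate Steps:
$s{\left(L,A \right)} = - \frac{256}{L} + \frac{A}{L}$
$\frac{7522 + 277044}{143095 + s{\left(-500,28 \right)}} = \frac{7522 + 277044}{143095 + \frac{-256 + 28}{-500}} = \frac{284566}{143095 - - \frac{57}{125}} = \frac{284566}{143095 + \frac{57}{125}} = \frac{284566}{\frac{17886932}{125}} = 284566 \cdot \frac{125}{17886932} = \frac{17785375}{8943466}$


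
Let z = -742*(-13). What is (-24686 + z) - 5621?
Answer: -20661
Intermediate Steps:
z = 9646
(-24686 + z) - 5621 = (-24686 + 9646) - 5621 = -15040 - 5621 = -20661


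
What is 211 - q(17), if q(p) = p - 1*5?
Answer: 199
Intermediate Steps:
q(p) = -5 + p (q(p) = p - 5 = -5 + p)
211 - q(17) = 211 - (-5 + 17) = 211 - 1*12 = 211 - 12 = 199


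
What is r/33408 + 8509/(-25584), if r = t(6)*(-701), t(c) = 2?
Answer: -3334765/8903232 ≈ -0.37456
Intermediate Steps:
r = -1402 (r = 2*(-701) = -1402)
r/33408 + 8509/(-25584) = -1402/33408 + 8509/(-25584) = -1402*1/33408 + 8509*(-1/25584) = -701/16704 - 8509/25584 = -3334765/8903232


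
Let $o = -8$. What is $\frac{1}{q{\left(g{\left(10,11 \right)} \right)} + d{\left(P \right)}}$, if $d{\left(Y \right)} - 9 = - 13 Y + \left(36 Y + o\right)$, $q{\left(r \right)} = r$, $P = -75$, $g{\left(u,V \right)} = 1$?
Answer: $- \frac{1}{1723} \approx -0.00058038$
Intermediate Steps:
$d{\left(Y \right)} = 1 + 23 Y$ ($d{\left(Y \right)} = 9 + \left(- 13 Y + \left(36 Y - 8\right)\right) = 9 + \left(- 13 Y + \left(-8 + 36 Y\right)\right) = 9 + \left(-8 + 23 Y\right) = 1 + 23 Y$)
$\frac{1}{q{\left(g{\left(10,11 \right)} \right)} + d{\left(P \right)}} = \frac{1}{1 + \left(1 + 23 \left(-75\right)\right)} = \frac{1}{1 + \left(1 - 1725\right)} = \frac{1}{1 - 1724} = \frac{1}{-1723} = - \frac{1}{1723}$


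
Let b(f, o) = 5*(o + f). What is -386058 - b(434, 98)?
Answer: -388718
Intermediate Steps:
b(f, o) = 5*f + 5*o (b(f, o) = 5*(f + o) = 5*f + 5*o)
-386058 - b(434, 98) = -386058 - (5*434 + 5*98) = -386058 - (2170 + 490) = -386058 - 1*2660 = -386058 - 2660 = -388718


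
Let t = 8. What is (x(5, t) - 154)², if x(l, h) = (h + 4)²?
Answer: 100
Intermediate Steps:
x(l, h) = (4 + h)²
(x(5, t) - 154)² = ((4 + 8)² - 154)² = (12² - 154)² = (144 - 154)² = (-10)² = 100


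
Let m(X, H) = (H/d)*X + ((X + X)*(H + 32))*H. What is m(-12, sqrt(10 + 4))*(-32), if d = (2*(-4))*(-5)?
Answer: 10752 + 122928*sqrt(14)/5 ≈ 1.0274e+5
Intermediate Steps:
d = 40 (d = -8*(-5) = 40)
m(X, H) = H*X/40 + 2*H*X*(32 + H) (m(X, H) = (H/40)*X + ((X + X)*(H + 32))*H = (H*(1/40))*X + ((2*X)*(32 + H))*H = (H/40)*X + (2*X*(32 + H))*H = H*X/40 + 2*H*X*(32 + H))
m(-12, sqrt(10 + 4))*(-32) = ((1/40)*sqrt(10 + 4)*(-12)*(2561 + 80*sqrt(10 + 4)))*(-32) = ((1/40)*sqrt(14)*(-12)*(2561 + 80*sqrt(14)))*(-32) = -3*sqrt(14)*(2561 + 80*sqrt(14))/10*(-32) = 48*sqrt(14)*(2561 + 80*sqrt(14))/5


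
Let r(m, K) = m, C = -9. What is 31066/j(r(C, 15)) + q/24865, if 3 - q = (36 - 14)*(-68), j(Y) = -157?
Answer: -772220747/3903805 ≈ -197.81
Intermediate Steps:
q = 1499 (q = 3 - (36 - 14)*(-68) = 3 - 22*(-68) = 3 - 1*(-1496) = 3 + 1496 = 1499)
31066/j(r(C, 15)) + q/24865 = 31066/(-157) + 1499/24865 = 31066*(-1/157) + 1499*(1/24865) = -31066/157 + 1499/24865 = -772220747/3903805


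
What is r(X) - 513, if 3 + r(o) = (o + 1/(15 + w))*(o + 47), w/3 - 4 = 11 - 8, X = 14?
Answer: 12229/36 ≈ 339.69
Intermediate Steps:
w = 21 (w = 12 + 3*(11 - 8) = 12 + 3*3 = 12 + 9 = 21)
r(o) = -3 + (47 + o)*(1/36 + o) (r(o) = -3 + (o + 1/(15 + 21))*(o + 47) = -3 + (o + 1/36)*(47 + o) = -3 + (1/36 + o)*(47 + o) = -3 + (47 + o)*(1/36 + o))
r(X) - 513 = (-61/36 + 14² + (1693/36)*14) - 513 = (-61/36 + 196 + 11851/18) - 513 = 30697/36 - 513 = 12229/36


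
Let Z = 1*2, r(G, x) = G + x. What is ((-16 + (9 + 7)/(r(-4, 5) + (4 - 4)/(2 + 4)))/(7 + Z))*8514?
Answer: 0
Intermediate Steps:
Z = 2
((-16 + (9 + 7)/(r(-4, 5) + (4 - 4)/(2 + 4)))/(7 + Z))*8514 = ((-16 + (9 + 7)/((-4 + 5) + (4 - 4)/(2 + 4)))/(7 + 2))*8514 = ((-16 + 16/(1 + 0/6))/9)*8514 = ((-16 + 16/(1 + 0*(1/6)))*(1/9))*8514 = ((-16 + 16/(1 + 0))*(1/9))*8514 = ((-16 + 16/1)*(1/9))*8514 = ((-16 + 16*1)*(1/9))*8514 = ((-16 + 16)*(1/9))*8514 = (0*(1/9))*8514 = 0*8514 = 0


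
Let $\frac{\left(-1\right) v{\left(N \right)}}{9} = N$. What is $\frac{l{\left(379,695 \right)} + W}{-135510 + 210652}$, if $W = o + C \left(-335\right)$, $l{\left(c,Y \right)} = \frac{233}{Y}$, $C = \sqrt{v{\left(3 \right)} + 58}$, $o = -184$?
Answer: $- \frac{127647}{52223690} - \frac{335 \sqrt{31}}{75142} \approx -0.027267$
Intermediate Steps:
$v{\left(N \right)} = - 9 N$
$C = \sqrt{31}$ ($C = \sqrt{\left(-9\right) 3 + 58} = \sqrt{-27 + 58} = \sqrt{31} \approx 5.5678$)
$W = -184 - 335 \sqrt{31}$ ($W = -184 + \sqrt{31} \left(-335\right) = -184 - 335 \sqrt{31} \approx -2049.2$)
$\frac{l{\left(379,695 \right)} + W}{-135510 + 210652} = \frac{\frac{233}{695} - \left(184 + 335 \sqrt{31}\right)}{-135510 + 210652} = \frac{233 \cdot \frac{1}{695} - \left(184 + 335 \sqrt{31}\right)}{75142} = \left(\frac{233}{695} - \left(184 + 335 \sqrt{31}\right)\right) \frac{1}{75142} = \left(- \frac{127647}{695} - 335 \sqrt{31}\right) \frac{1}{75142} = - \frac{127647}{52223690} - \frac{335 \sqrt{31}}{75142}$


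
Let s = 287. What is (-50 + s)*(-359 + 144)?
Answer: -50955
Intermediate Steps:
(-50 + s)*(-359 + 144) = (-50 + 287)*(-359 + 144) = 237*(-215) = -50955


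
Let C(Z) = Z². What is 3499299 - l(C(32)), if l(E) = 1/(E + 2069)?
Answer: 10823331806/3093 ≈ 3.4993e+6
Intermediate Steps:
l(E) = 1/(2069 + E)
3499299 - l(C(32)) = 3499299 - 1/(2069 + 32²) = 3499299 - 1/(2069 + 1024) = 3499299 - 1/3093 = 10823331806/3093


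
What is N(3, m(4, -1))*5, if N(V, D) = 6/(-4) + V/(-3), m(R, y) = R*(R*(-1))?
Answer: -25/2 ≈ -12.500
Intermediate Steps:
m(R, y) = -R² (m(R, y) = R*(-R) = -R²)
N(V, D) = -3/2 - V/3 (N(V, D) = 6*(-¼) + V*(-⅓) = -3/2 - V/3)
N(3, m(4, -1))*5 = (-3/2 - ⅓*3)*5 = (-3/2 - 1)*5 = -5/2*5 = -25/2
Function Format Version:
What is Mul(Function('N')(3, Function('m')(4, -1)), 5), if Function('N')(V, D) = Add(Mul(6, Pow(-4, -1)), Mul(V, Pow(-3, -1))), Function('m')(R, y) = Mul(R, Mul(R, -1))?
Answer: Rational(-25, 2) ≈ -12.500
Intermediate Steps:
Function('m')(R, y) = Mul(-1, Pow(R, 2)) (Function('m')(R, y) = Mul(R, Mul(-1, R)) = Mul(-1, Pow(R, 2)))
Function('N')(V, D) = Add(Rational(-3, 2), Mul(Rational(-1, 3), V)) (Function('N')(V, D) = Add(Mul(6, Rational(-1, 4)), Mul(V, Rational(-1, 3))) = Add(Rational(-3, 2), Mul(Rational(-1, 3), V)))
Mul(Function('N')(3, Function('m')(4, -1)), 5) = Mul(Add(Rational(-3, 2), Mul(Rational(-1, 3), 3)), 5) = Mul(Add(Rational(-3, 2), -1), 5) = Mul(Rational(-5, 2), 5) = Rational(-25, 2)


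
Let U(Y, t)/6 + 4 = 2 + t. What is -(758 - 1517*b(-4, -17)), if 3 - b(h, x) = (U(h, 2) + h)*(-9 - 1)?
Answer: -56887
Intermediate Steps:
U(Y, t) = -12 + 6*t (U(Y, t) = -24 + 6*(2 + t) = -24 + (12 + 6*t) = -12 + 6*t)
b(h, x) = 3 + 10*h (b(h, x) = 3 - ((-12 + 6*2) + h)*(-9 - 1) = 3 - ((-12 + 12) + h)*(-10) = 3 - (0 + h)*(-10) = 3 - h*(-10) = 3 - (-10)*h = 3 + 10*h)
-(758 - 1517*b(-4, -17)) = -(758 - 1517*(3 + 10*(-4))) = -(758 - 1517*(3 - 40)) = -(758 - 1517*(-37)) = -(758 + 56129) = -1*56887 = -56887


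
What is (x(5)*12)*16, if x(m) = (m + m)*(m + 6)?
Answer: 21120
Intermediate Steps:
x(m) = 2*m*(6 + m) (x(m) = (2*m)*(6 + m) = 2*m*(6 + m))
(x(5)*12)*16 = ((2*5*(6 + 5))*12)*16 = ((2*5*11)*12)*16 = (110*12)*16 = 1320*16 = 21120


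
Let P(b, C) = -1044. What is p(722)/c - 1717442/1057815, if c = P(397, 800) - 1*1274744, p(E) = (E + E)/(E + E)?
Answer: -2191092952111/1349547683220 ≈ -1.6236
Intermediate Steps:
p(E) = 1 (p(E) = (2*E)/((2*E)) = (2*E)*(1/(2*E)) = 1)
c = -1275788 (c = -1044 - 1*1274744 = -1044 - 1274744 = -1275788)
p(722)/c - 1717442/1057815 = 1/(-1275788) - 1717442/1057815 = 1*(-1/1275788) - 1717442*1/1057815 = -1/1275788 - 1717442/1057815 = -2191092952111/1349547683220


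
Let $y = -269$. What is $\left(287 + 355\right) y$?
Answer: $-172698$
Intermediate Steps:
$\left(287 + 355\right) y = \left(287 + 355\right) \left(-269\right) = 642 \left(-269\right) = -172698$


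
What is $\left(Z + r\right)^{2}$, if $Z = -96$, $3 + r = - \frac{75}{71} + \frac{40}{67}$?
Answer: $\frac{223850104384}{22629049} \approx 9892.2$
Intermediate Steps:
$r = - \frac{16456}{4757}$ ($r = -3 + \left(- \frac{75}{71} + \frac{40}{67}\right) = -3 - \frac{2185}{4757} = - \frac{16456}{4757} \approx -3.4593$)
$\left(Z + r\right)^{2} = \left(-96 - \frac{16456}{4757}\right)^{2} = \left(- \frac{473128}{4757}\right)^{2} = \frac{223850104384}{22629049}$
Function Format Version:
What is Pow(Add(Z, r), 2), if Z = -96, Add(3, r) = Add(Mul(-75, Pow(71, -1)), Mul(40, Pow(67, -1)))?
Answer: Rational(223850104384, 22629049) ≈ 9892.2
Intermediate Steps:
r = Rational(-16456, 4757) (r = Add(-3, Add(Mul(-75, Pow(71, -1)), Mul(40, Pow(67, -1)))) = Add(-3, Add(Mul(-75, Rational(1, 71)), Mul(40, Rational(1, 67)))) = Add(-3, Add(Rational(-75, 71), Rational(40, 67))) = Add(-3, Rational(-2185, 4757)) = Rational(-16456, 4757) ≈ -3.4593)
Pow(Add(Z, r), 2) = Pow(Add(-96, Rational(-16456, 4757)), 2) = Pow(Rational(-473128, 4757), 2) = Rational(223850104384, 22629049)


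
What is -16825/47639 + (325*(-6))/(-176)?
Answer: 44967425/4192232 ≈ 10.726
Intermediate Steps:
-16825/47639 + (325*(-6))/(-176) = -16825*1/47639 - 1950*(-1/176) = -16825/47639 + 975/88 = 44967425/4192232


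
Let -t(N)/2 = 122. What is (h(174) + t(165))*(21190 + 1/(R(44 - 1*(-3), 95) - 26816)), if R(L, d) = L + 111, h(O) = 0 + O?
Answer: -19770905665/13329 ≈ -1.4833e+6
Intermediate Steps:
t(N) = -244 (t(N) = -2*122 = -244)
h(O) = O
R(L, d) = 111 + L
(h(174) + t(165))*(21190 + 1/(R(44 - 1*(-3), 95) - 26816)) = (174 - 244)*(21190 + 1/((111 + (44 - 1*(-3))) - 26816)) = -70*(21190 + 1/((111 + (44 + 3)) - 26816)) = -70*(21190 + 1/((111 + 47) - 26816)) = -70*(21190 + 1/(158 - 26816)) = -70*(21190 + 1/(-26658)) = -70*(21190 - 1/26658) = -70*564883019/26658 = -19770905665/13329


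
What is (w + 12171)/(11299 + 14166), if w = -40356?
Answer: -5637/5093 ≈ -1.1068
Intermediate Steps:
(w + 12171)/(11299 + 14166) = (-40356 + 12171)/(11299 + 14166) = -28185/25465 = -28185*1/25465 = -5637/5093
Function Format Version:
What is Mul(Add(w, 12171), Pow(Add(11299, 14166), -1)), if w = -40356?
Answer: Rational(-5637, 5093) ≈ -1.1068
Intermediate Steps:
Mul(Add(w, 12171), Pow(Add(11299, 14166), -1)) = Mul(Add(-40356, 12171), Pow(Add(11299, 14166), -1)) = Mul(-28185, Pow(25465, -1)) = Mul(-28185, Rational(1, 25465)) = Rational(-5637, 5093)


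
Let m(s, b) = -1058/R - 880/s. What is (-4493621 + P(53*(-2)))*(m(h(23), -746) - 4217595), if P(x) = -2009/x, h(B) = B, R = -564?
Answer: 4343349564309175057/229172 ≈ 1.8952e+13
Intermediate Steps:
m(s, b) = 529/282 - 880/s (m(s, b) = -1058/(-564) - 880/s = -1058*(-1/564) - 880/s = 529/282 - 880/s)
(-4493621 + P(53*(-2)))*(m(h(23), -746) - 4217595) = (-4493621 - 2009/(53*(-2)))*((529/282 - 880/23) - 4217595) = (-4493621 - 2009/(-106))*((529/282 - 880*1/23) - 4217595) = (-4493621 - 2009*(-1/106))*((529/282 - 880/23) - 4217595) = (-4493621 + 2009/106)*(-235993/6486 - 4217595) = -476321817/106*(-27355557163/6486) = 4343349564309175057/229172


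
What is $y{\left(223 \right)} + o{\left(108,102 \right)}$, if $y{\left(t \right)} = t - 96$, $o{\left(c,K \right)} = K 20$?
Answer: $2167$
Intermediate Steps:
$o{\left(c,K \right)} = 20 K$
$y{\left(t \right)} = -96 + t$
$y{\left(223 \right)} + o{\left(108,102 \right)} = \left(-96 + 223\right) + 20 \cdot 102 = 127 + 2040 = 2167$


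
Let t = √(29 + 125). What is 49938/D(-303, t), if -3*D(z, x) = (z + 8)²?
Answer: -149814/87025 ≈ -1.7215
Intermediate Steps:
t = √154 ≈ 12.410
D(z, x) = -(8 + z)²/3 (D(z, x) = -(z + 8)²/3 = -(8 + z)²/3)
49938/D(-303, t) = 49938/((-(8 - 303)²/3)) = 49938/((-⅓*(-295)²)) = 49938/((-⅓*87025)) = 49938/(-87025/3) = 49938*(-3/87025) = -149814/87025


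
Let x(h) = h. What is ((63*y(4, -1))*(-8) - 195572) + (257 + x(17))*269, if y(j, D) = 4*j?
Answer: -129930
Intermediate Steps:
((63*y(4, -1))*(-8) - 195572) + (257 + x(17))*269 = ((63*(4*4))*(-8) - 195572) + (257 + 17)*269 = ((63*16)*(-8) - 195572) + 274*269 = (1008*(-8) - 195572) + 73706 = (-8064 - 195572) + 73706 = -203636 + 73706 = -129930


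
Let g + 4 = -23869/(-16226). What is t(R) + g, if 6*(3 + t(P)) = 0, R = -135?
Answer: -89713/16226 ≈ -5.5290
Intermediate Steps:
t(P) = -3 (t(P) = -3 + (⅙)*0 = -3 + 0 = -3)
g = -41035/16226 (g = -4 - 23869/(-16226) = -4 - 23869*(-1/16226) = -4 + 23869/16226 = -41035/16226 ≈ -2.5290)
t(R) + g = -3 - 41035/16226 = -89713/16226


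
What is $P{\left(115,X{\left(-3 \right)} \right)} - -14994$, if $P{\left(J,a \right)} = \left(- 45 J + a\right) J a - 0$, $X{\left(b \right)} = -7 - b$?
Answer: $2397334$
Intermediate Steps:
$P{\left(J,a \right)} = J a \left(a - 45 J\right)$ ($P{\left(J,a \right)} = \left(a - 45 J\right) J a + \left(-107 + 107\right) = J \left(a - 45 J\right) a + 0 = J a \left(a - 45 J\right) + 0 = J a \left(a - 45 J\right)$)
$P{\left(115,X{\left(-3 \right)} \right)} - -14994 = 115 \left(-7 - -3\right) \left(\left(-7 - -3\right) - 5175\right) - -14994 = 115 \left(-7 + 3\right) \left(\left(-7 + 3\right) - 5175\right) + 14994 = 115 \left(-4\right) \left(-4 - 5175\right) + 14994 = 115 \left(-4\right) \left(-5179\right) + 14994 = 2382340 + 14994 = 2397334$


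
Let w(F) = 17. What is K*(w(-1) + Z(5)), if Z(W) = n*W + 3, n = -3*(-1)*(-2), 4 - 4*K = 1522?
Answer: 3795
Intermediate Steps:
K = -759/2 (K = 1 - ¼*1522 = 1 - 761/2 = -759/2 ≈ -379.50)
n = -6 (n = 3*(-2) = -6)
Z(W) = 3 - 6*W (Z(W) = -6*W + 3 = 3 - 6*W)
K*(w(-1) + Z(5)) = -759*(17 + (3 - 6*5))/2 = -759*(17 + (3 - 30))/2 = -759*(17 - 27)/2 = -759/2*(-10) = 3795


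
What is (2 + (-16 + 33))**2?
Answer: 361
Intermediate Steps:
(2 + (-16 + 33))**2 = (2 + 17)**2 = 19**2 = 361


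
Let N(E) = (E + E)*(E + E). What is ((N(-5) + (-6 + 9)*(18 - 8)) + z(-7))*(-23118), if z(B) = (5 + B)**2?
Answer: -3097812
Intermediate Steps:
N(E) = 4*E**2 (N(E) = (2*E)*(2*E) = 4*E**2)
((N(-5) + (-6 + 9)*(18 - 8)) + z(-7))*(-23118) = ((4*(-5)**2 + (-6 + 9)*(18 - 8)) + (5 - 7)**2)*(-23118) = ((4*25 + 3*10) + (-2)**2)*(-23118) = ((100 + 30) + 4)*(-23118) = (130 + 4)*(-23118) = 134*(-23118) = -3097812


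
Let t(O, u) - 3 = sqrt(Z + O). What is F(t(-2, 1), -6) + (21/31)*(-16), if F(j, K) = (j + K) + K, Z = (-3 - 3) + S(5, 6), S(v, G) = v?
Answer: -615/31 + I*sqrt(3) ≈ -19.839 + 1.732*I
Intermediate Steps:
Z = -1 (Z = (-3 - 3) + 5 = -6 + 5 = -1)
t(O, u) = 3 + sqrt(-1 + O)
F(j, K) = j + 2*K (F(j, K) = (K + j) + K = j + 2*K)
F(t(-2, 1), -6) + (21/31)*(-16) = ((3 + sqrt(-1 - 2)) + 2*(-6)) + (21/31)*(-16) = ((3 + sqrt(-3)) - 12) + (21*(1/31))*(-16) = ((3 + I*sqrt(3)) - 12) + (21/31)*(-16) = (-9 + I*sqrt(3)) - 336/31 = -615/31 + I*sqrt(3)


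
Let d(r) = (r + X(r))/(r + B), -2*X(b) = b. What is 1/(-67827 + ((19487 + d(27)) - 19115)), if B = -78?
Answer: -34/2293479 ≈ -1.4825e-5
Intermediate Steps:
X(b) = -b/2
d(r) = r/(2*(-78 + r)) (d(r) = (r - r/2)/(r - 78) = (r/2)/(-78 + r) = r/(2*(-78 + r)))
1/(-67827 + ((19487 + d(27)) - 19115)) = 1/(-67827 + ((19487 + (1/2)*27/(-78 + 27)) - 19115)) = 1/(-67827 + ((19487 + (1/2)*27/(-51)) - 19115)) = 1/(-67827 + ((19487 + (1/2)*27*(-1/51)) - 19115)) = 1/(-67827 + ((19487 - 9/34) - 19115)) = 1/(-67827 + (662549/34 - 19115)) = 1/(-67827 + 12639/34) = 1/(-2293479/34) = -34/2293479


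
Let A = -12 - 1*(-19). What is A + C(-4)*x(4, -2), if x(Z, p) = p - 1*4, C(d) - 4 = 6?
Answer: -53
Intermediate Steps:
C(d) = 10 (C(d) = 4 + 6 = 10)
x(Z, p) = -4 + p (x(Z, p) = p - 4 = -4 + p)
A = 7 (A = -12 + 19 = 7)
A + C(-4)*x(4, -2) = 7 + 10*(-4 - 2) = 7 + 10*(-6) = 7 - 60 = -53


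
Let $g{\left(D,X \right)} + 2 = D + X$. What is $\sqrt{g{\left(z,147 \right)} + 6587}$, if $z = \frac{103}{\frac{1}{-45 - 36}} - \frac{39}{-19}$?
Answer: $\frac{i \sqrt{580830}}{19} \approx 40.112 i$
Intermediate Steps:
$z = - \frac{158478}{19}$ ($z = \frac{103}{\frac{1}{-81}} - - \frac{39}{19} = \frac{103}{- \frac{1}{81}} + \frac{39}{19} = 103 \left(-81\right) + \frac{39}{19} = -8343 + \frac{39}{19} = - \frac{158478}{19} \approx -8341.0$)
$g{\left(D,X \right)} = -2 + D + X$ ($g{\left(D,X \right)} = -2 + \left(D + X\right) = -2 + D + X$)
$\sqrt{g{\left(z,147 \right)} + 6587} = \sqrt{\left(-2 - \frac{158478}{19} + 147\right) + 6587} = \sqrt{- \frac{155723}{19} + 6587} = \sqrt{- \frac{30570}{19}} = \frac{i \sqrt{580830}}{19}$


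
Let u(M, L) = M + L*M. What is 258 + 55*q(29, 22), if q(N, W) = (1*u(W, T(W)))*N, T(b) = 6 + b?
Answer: 1017868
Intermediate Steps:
q(N, W) = N*W*(7 + W) (q(N, W) = (1*(W*(1 + (6 + W))))*N = (1*(W*(7 + W)))*N = (W*(7 + W))*N = N*W*(7 + W))
258 + 55*q(29, 22) = 258 + 55*(29*22*(7 + 22)) = 258 + 55*(29*22*29) = 258 + 55*18502 = 258 + 1017610 = 1017868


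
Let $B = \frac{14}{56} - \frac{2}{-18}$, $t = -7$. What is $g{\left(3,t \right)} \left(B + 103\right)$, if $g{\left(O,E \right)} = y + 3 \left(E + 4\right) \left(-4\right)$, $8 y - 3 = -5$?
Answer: $\frac{532103}{144} \approx 3695.2$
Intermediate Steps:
$y = - \frac{1}{4}$ ($y = \frac{3}{8} + \frac{1}{8} \left(-5\right) = \frac{3}{8} - \frac{5}{8} = - \frac{1}{4} \approx -0.25$)
$B = \frac{13}{36}$ ($B = 14 \cdot \frac{1}{56} - - \frac{1}{9} = \frac{1}{4} + \frac{1}{9} = \frac{13}{36} \approx 0.36111$)
$g{\left(O,E \right)} = - \frac{193}{4} - 12 E$ ($g{\left(O,E \right)} = - \frac{1}{4} + 3 \left(E + 4\right) \left(-4\right) = - \frac{1}{4} + 3 \left(4 + E\right) \left(-4\right) = - \frac{1}{4} + \left(12 + 3 E\right) \left(-4\right) = - \frac{1}{4} - \left(48 + 12 E\right) = - \frac{193}{4} - 12 E$)
$g{\left(3,t \right)} \left(B + 103\right) = \left(- \frac{193}{4} - -84\right) \left(\frac{13}{36} + 103\right) = \left(- \frac{193}{4} + 84\right) \frac{3721}{36} = \frac{143}{4} \cdot \frac{3721}{36} = \frac{532103}{144}$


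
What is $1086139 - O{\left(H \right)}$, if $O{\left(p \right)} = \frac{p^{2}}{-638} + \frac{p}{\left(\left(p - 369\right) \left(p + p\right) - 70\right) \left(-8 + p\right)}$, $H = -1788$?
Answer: $\frac{41568767781078269}{38096294918} \approx 1.0912 \cdot 10^{6}$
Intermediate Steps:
$O{\left(p \right)} = - \frac{p^{2}}{638} + \frac{p}{\left(-70 + 2 p \left(-369 + p\right)\right) \left(-8 + p\right)}$ ($O{\left(p \right)} = p^{2} \left(- \frac{1}{638}\right) + \frac{p}{\left(\left(-369 + p\right) 2 p - 70\right) \left(-8 + p\right)} = - \frac{p^{2}}{638} + \frac{p}{\left(2 p \left(-369 + p\right) - 70\right) \left(-8 + p\right)} = - \frac{p^{2}}{638} + \frac{p}{\left(-70 + 2 p \left(-369 + p\right)\right) \left(-8 + p\right)}$)
$1086139 - O{\left(H \right)} = 1086139 - \frac{1}{638} \left(-1788\right) \frac{1}{280 + \left(-1788\right)^{3} - 377 \left(-1788\right)^{2} + 2917 \left(-1788\right)} \left(319 - \left(-1788\right)^{4} - 2917 \left(-1788\right)^{2} - -500640 + 377 \left(-1788\right)^{3}\right) = 1086139 - \frac{1}{638} \left(-1788\right) \frac{1}{280 - 5716135872 - 1205247888 - 5215596} \left(319 - 10220450939136 - 9325485648 + 500640 + 377 \left(-5716135872\right)\right) = 1086139 - \frac{1}{638} \left(-1788\right) \frac{1}{280 - 5716135872 - 1205247888 - 5215596} \left(319 - 10220450939136 - 9325485648 + 500640 - 2154983223744\right) = 1086139 - \frac{1}{638} \left(-1788\right) \frac{1}{-6926599076} \left(-12384759147569\right) = 1086139 - \frac{1}{638} \left(-1788\right) \left(- \frac{1}{6926599076}\right) \left(-12384759147569\right) = 1086139 - - \frac{190896115136667}{38096294918} = 1086139 + \frac{190896115136667}{38096294918} = \frac{41568767781078269}{38096294918}$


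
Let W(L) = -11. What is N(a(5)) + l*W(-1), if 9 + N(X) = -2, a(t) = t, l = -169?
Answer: 1848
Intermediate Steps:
N(X) = -11 (N(X) = -9 - 2 = -11)
N(a(5)) + l*W(-1) = -11 - 169*(-11) = -11 + 1859 = 1848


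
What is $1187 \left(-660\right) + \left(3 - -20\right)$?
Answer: $-783397$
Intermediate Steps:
$1187 \left(-660\right) + \left(3 - -20\right) = -783420 + \left(3 + 20\right) = -783420 + 23 = -783397$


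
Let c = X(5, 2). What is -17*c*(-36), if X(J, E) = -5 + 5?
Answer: 0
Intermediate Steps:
X(J, E) = 0
c = 0
-17*c*(-36) = -17*0*(-36) = 0*(-36) = 0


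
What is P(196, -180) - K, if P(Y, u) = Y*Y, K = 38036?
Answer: 380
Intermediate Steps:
P(Y, u) = Y²
P(196, -180) - K = 196² - 1*38036 = 38416 - 38036 = 380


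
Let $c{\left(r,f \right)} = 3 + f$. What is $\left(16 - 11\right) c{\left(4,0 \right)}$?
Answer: $15$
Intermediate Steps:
$\left(16 - 11\right) c{\left(4,0 \right)} = \left(16 - 11\right) \left(3 + 0\right) = 5 \cdot 3 = 15$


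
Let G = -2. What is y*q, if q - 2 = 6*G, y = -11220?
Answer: 112200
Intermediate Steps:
q = -10 (q = 2 + 6*(-2) = 2 - 12 = -10)
y*q = -11220*(-10) = 112200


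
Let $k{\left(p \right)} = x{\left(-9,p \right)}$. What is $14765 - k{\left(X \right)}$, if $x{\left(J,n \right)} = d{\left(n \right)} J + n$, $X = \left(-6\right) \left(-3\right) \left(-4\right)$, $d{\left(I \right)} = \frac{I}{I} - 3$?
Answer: $14819$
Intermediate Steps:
$d{\left(I \right)} = -2$ ($d{\left(I \right)} = 1 - 3 = -2$)
$X = -72$ ($X = 18 \left(-4\right) = -72$)
$x{\left(J,n \right)} = n - 2 J$ ($x{\left(J,n \right)} = - 2 J + n = n - 2 J$)
$k{\left(p \right)} = 18 + p$ ($k{\left(p \right)} = p - -18 = p + 18 = 18 + p$)
$14765 - k{\left(X \right)} = 14765 - \left(18 - 72\right) = 14765 - -54 = 14765 + 54 = 14819$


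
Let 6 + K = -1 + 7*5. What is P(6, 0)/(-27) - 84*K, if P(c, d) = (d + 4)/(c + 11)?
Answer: -1079572/459 ≈ -2352.0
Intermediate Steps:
P(c, d) = (4 + d)/(11 + c)
K = 28 (K = -6 + (-1 + 7*5) = -6 + (-1 + 35) = -6 + 34 = 28)
P(6, 0)/(-27) - 84*K = ((4 + 0)/(11 + 6))/(-27) - 84*28 = (4/17)*(-1/27) - 2352 = -4/459 - 2352 = -1079572/459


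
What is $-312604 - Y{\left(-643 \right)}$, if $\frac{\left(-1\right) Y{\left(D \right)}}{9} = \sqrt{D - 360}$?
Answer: $-312604 + 9 i \sqrt{1003} \approx -3.126 \cdot 10^{5} + 285.03 i$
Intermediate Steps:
$Y{\left(D \right)} = - 9 \sqrt{-360 + D}$ ($Y{\left(D \right)} = - 9 \sqrt{D - 360} = - 9 \sqrt{-360 + D}$)
$-312604 - Y{\left(-643 \right)} = -312604 - - 9 \sqrt{-360 - 643} = -312604 - - 9 \sqrt{-1003} = -312604 - - 9 i \sqrt{1003} = -312604 + 9 i \sqrt{1003}$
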